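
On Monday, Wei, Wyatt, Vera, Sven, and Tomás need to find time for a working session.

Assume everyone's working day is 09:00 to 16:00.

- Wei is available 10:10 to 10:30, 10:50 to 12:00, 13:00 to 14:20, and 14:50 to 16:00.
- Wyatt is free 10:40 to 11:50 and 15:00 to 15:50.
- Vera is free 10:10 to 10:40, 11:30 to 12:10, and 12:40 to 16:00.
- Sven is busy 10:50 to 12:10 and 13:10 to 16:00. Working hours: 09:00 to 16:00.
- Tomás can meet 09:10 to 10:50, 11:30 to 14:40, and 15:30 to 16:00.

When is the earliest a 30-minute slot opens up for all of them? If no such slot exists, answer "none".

none

Sven free within 09:00–16:00: 09:00–10:50, 12:10–13:10.
Wei ∩ Wyatt: 10:50–11:50, 15:00–15:50.
Wei ∩ Wyatt ∩ Vera: 11:30–11:50, 15:00–15:50.
Wei ∩ Wyatt ∩ Vera ∩ Sven: (none).
Wei ∩ Wyatt ∩ Vera ∩ Sven ∩ Tomás: (none).
Windows ≥ 30 min: (none).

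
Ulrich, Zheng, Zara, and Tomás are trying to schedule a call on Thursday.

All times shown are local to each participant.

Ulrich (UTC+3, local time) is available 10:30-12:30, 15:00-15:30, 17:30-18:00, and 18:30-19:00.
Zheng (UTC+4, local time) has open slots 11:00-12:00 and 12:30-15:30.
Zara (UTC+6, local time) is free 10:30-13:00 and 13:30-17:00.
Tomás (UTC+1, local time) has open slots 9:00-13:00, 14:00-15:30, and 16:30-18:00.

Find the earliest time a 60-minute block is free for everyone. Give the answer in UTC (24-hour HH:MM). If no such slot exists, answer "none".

Ulrich → UTC: 07:30–09:30, 12:00–12:30, 14:30–15:00, 15:30–16:00.
Zheng → UTC: 07:00–08:00, 08:30–11:30.
Zara → UTC: 04:30–07:00, 07:30–11:00.
Tomás → UTC: 08:00–12:00, 13:00–14:30, 15:30–17:00.
Ulrich ∩ Zheng: 07:30–08:00, 08:30–09:30.
Ulrich ∩ Zheng ∩ Zara: 07:30–08:00, 08:30–09:30.
Ulrich ∩ Zheng ∩ Zara ∩ Tomás: 08:30–09:30.
Windows ≥ 60 min: 08:30–09:30.
Earliest such window starts at 08:30.

08:30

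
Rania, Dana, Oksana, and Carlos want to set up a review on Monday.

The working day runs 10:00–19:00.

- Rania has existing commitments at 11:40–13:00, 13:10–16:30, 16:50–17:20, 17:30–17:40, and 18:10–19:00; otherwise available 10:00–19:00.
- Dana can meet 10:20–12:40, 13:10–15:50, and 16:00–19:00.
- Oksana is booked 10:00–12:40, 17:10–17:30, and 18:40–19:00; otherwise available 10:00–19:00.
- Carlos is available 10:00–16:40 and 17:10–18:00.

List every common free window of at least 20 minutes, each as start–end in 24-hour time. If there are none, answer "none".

17:40–18:00

Rania free within 10:00–19:00: 10:00–11:40, 13:00–13:10, 16:30–16:50, 17:20–17:30, 17:40–18:10.
Oksana free within 10:00–19:00: 12:40–17:10, 17:30–18:40.
Rania ∩ Dana: 10:20–11:40, 16:30–16:50, 17:20–17:30, 17:40–18:10.
Rania ∩ Dana ∩ Oksana: 16:30–16:50, 17:40–18:10.
Rania ∩ Dana ∩ Oksana ∩ Carlos: 16:30–16:40, 17:40–18:00.
Windows ≥ 20 min: 17:40–18:00.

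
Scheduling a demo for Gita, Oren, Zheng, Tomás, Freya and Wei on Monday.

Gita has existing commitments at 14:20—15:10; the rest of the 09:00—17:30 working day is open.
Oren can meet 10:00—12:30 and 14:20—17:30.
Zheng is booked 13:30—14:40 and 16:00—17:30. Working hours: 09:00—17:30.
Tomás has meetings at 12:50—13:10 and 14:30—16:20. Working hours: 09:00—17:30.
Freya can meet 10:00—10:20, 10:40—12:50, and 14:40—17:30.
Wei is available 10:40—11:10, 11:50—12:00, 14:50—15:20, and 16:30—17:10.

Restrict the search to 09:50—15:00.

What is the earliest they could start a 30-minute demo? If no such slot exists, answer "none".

Gita free within 09:00–17:30: 09:00–14:20, 15:10–17:30.
Zheng free within 09:00–17:30: 09:00–13:30, 14:40–16:00.
Tomás free within 09:00–17:30: 09:00–12:50, 13:10–14:30, 16:20–17:30.
Gita ∩ Oren: 10:00–12:30, 15:10–17:30.
Gita ∩ Oren ∩ Zheng: 10:00–12:30, 15:10–16:00.
Gita ∩ Oren ∩ Zheng ∩ Tomás: 10:00–12:30.
Gita ∩ Oren ∩ Zheng ∩ Tomás ∩ Freya: 10:00–10:20, 10:40–12:30.
Gita ∩ Oren ∩ Zheng ∩ Tomás ∩ Freya ∩ Wei: 10:40–11:10, 11:50–12:00.
Restricted to 09:50–15:00: 10:40–11:10, 11:50–12:00.
Windows ≥ 30 min: 10:40–11:10.
Earliest such window starts at 10:40.

10:40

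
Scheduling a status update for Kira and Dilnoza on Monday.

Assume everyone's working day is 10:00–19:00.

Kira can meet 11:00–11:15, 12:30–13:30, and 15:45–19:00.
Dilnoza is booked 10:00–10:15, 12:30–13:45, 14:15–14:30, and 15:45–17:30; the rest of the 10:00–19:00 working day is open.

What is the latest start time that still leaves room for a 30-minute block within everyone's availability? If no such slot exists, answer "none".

18:30

Dilnoza free within 10:00–19:00: 10:15–12:30, 13:45–14:15, 14:30–15:45, 17:30–19:00.
Kira ∩ Dilnoza: 11:00–11:15, 17:30–19:00.
Windows ≥ 30 min: 17:30–19:00.
Latest start in the last window 17:30–19:00 is 19:00 − 30 min = 18:30.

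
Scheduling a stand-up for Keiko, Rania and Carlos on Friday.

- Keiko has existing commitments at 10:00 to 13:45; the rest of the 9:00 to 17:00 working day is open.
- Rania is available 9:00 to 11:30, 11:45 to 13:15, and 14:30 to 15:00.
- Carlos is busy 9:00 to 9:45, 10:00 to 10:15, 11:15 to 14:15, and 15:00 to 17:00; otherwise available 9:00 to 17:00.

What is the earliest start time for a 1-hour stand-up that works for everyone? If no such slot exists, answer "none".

Keiko free within 09:00–17:00: 09:00–10:00, 13:45–17:00.
Carlos free within 09:00–17:00: 09:45–10:00, 10:15–11:15, 14:15–15:00.
Keiko ∩ Rania: 09:00–10:00, 14:30–15:00.
Keiko ∩ Rania ∩ Carlos: 09:45–10:00, 14:30–15:00.
Windows ≥ 60 min: (none).

none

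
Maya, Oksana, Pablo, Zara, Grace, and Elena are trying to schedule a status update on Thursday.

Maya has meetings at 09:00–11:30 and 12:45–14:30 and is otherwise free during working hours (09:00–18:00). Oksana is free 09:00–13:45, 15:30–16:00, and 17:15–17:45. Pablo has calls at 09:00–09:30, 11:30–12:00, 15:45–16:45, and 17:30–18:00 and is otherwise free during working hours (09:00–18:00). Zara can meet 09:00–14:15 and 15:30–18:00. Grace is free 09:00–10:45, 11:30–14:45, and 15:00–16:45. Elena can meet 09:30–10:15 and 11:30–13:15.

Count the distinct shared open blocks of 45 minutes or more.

Maya free within 09:00–18:00: 11:30–12:45, 14:30–18:00.
Pablo free within 09:00–18:00: 09:30–11:30, 12:00–15:45, 16:45–17:30.
Maya ∩ Oksana: 11:30–12:45, 15:30–16:00, 17:15–17:45.
Maya ∩ Oksana ∩ Pablo: 12:00–12:45, 15:30–15:45, 17:15–17:30.
Maya ∩ Oksana ∩ Pablo ∩ Zara: 12:00–12:45, 15:30–15:45, 17:15–17:30.
Maya ∩ Oksana ∩ Pablo ∩ Zara ∩ Grace: 12:00–12:45, 15:30–15:45.
Maya ∩ Oksana ∩ Pablo ∩ Zara ∩ Grace ∩ Elena: 12:00–12:45.
Windows ≥ 45 min: 12:00–12:45.
That's 1 window.

1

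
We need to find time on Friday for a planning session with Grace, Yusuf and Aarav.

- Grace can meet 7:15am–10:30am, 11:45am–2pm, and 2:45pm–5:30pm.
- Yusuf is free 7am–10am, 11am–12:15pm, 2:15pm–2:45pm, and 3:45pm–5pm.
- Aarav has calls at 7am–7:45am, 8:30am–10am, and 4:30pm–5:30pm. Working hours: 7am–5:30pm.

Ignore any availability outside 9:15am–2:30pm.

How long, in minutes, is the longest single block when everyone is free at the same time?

30 minutes

Aarav free within 07:00–17:30: 07:45–08:30, 10:00–16:30.
Grace ∩ Yusuf: 07:15–10:00, 11:45–12:15, 15:45–17:00.
Grace ∩ Yusuf ∩ Aarav: 07:45–08:30, 11:45–12:15, 15:45–16:30.
Restricted to 09:15–14:30: 11:45–12:15.
Single common window of 30 minutes.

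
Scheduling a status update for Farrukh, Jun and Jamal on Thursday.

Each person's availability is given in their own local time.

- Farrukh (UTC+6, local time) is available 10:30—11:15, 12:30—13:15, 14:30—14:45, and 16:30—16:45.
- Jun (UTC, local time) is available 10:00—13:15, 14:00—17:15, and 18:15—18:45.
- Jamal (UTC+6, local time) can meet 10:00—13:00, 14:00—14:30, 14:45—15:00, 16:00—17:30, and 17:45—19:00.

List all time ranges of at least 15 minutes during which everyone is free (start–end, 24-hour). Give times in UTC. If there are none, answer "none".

10:30–10:45

Farrukh → UTC: 04:30–05:15, 06:30–07:15, 08:30–08:45, 10:30–10:45.
Jun → UTC: 10:00–13:15, 14:00–17:15, 18:15–18:45.
Jamal → UTC: 04:00–07:00, 08:00–08:30, 08:45–09:00, 10:00–11:30, 11:45–13:00.
Farrukh ∩ Jun: 10:30–10:45.
Farrukh ∩ Jun ∩ Jamal: 10:30–10:45.
Windows ≥ 15 min: 10:30–10:45.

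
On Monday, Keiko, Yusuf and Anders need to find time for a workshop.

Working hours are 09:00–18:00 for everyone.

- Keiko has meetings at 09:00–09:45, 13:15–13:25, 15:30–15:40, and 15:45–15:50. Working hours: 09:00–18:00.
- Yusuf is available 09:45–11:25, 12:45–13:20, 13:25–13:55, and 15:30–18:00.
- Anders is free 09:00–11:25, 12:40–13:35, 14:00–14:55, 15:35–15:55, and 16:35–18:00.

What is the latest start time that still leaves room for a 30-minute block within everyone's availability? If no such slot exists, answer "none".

17:30

Keiko free within 09:00–18:00: 09:45–13:15, 13:25–15:30, 15:40–15:45, 15:50–18:00.
Keiko ∩ Yusuf: 09:45–11:25, 12:45–13:15, 13:25–13:55, 15:40–15:45, 15:50–18:00.
Keiko ∩ Yusuf ∩ Anders: 09:45–11:25, 12:45–13:15, 13:25–13:35, 15:40–15:45, 15:50–15:55, 16:35–18:00.
Windows ≥ 30 min: 09:45–11:25, 12:45–13:15, 16:35–18:00.
Latest start in the last window 16:35–18:00 is 18:00 − 30 min = 17:30.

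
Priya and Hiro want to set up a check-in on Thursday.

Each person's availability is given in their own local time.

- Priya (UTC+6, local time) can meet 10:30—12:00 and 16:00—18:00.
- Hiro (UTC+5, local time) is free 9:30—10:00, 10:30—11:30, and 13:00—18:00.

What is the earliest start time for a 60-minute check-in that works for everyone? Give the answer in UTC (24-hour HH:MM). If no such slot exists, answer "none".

10:00

Priya → UTC: 04:30–06:00, 10:00–12:00.
Hiro → UTC: 04:30–05:00, 05:30–06:30, 08:00–13:00.
Priya ∩ Hiro: 04:30–05:00, 05:30–06:00, 10:00–12:00.
Windows ≥ 60 min: 10:00–12:00.
Earliest such window starts at 10:00.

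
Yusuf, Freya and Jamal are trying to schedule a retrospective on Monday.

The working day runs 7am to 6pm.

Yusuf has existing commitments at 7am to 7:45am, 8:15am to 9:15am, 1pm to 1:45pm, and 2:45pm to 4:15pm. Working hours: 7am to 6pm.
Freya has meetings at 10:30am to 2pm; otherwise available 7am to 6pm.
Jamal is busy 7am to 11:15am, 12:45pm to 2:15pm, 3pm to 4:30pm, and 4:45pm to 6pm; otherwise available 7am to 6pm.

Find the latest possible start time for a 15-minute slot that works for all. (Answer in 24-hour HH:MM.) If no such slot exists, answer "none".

Yusuf free within 07:00–18:00: 07:45–08:15, 09:15–13:00, 13:45–14:45, 16:15–18:00.
Freya free within 07:00–18:00: 07:00–10:30, 14:00–18:00.
Jamal free within 07:00–18:00: 11:15–12:45, 14:15–15:00, 16:30–16:45.
Yusuf ∩ Freya: 07:45–08:15, 09:15–10:30, 14:00–14:45, 16:15–18:00.
Yusuf ∩ Freya ∩ Jamal: 14:15–14:45, 16:30–16:45.
Windows ≥ 15 min: 14:15–14:45, 16:30–16:45.
Latest start in the last window 16:30–16:45 is 16:45 − 15 min = 16:30.

16:30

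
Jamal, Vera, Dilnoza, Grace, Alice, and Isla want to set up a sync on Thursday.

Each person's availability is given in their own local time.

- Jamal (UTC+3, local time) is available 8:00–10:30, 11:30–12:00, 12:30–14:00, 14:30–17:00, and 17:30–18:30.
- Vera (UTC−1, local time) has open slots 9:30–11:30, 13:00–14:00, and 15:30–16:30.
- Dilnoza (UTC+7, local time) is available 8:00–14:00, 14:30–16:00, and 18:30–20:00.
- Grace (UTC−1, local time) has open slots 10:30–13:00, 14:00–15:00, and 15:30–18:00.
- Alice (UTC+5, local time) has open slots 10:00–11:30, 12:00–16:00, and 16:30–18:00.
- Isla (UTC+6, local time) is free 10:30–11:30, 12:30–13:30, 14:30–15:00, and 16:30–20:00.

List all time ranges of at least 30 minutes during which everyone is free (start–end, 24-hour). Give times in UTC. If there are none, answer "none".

11:30–12:30

Jamal → UTC: 05:00–07:30, 08:30–09:00, 09:30–11:00, 11:30–14:00, 14:30–15:30.
Vera → UTC: 10:30–12:30, 14:00–15:00, 16:30–17:30.
Dilnoza → UTC: 01:00–07:00, 07:30–09:00, 11:30–13:00.
Grace → UTC: 11:30–14:00, 15:00–16:00, 16:30–19:00.
Alice → UTC: 05:00–06:30, 07:00–11:00, 11:30–13:00.
Isla → UTC: 04:30–05:30, 06:30–07:30, 08:30–09:00, 10:30–14:00.
Jamal ∩ Vera: 10:30–11:00, 11:30–12:30, 14:30–15:00.
Jamal ∩ Vera ∩ Dilnoza: 11:30–12:30.
Jamal ∩ Vera ∩ Dilnoza ∩ Grace: 11:30–12:30.
Jamal ∩ Vera ∩ Dilnoza ∩ Grace ∩ Alice: 11:30–12:30.
Jamal ∩ Vera ∩ Dilnoza ∩ Grace ∩ Alice ∩ Isla: 11:30–12:30.
Windows ≥ 30 min: 11:30–12:30.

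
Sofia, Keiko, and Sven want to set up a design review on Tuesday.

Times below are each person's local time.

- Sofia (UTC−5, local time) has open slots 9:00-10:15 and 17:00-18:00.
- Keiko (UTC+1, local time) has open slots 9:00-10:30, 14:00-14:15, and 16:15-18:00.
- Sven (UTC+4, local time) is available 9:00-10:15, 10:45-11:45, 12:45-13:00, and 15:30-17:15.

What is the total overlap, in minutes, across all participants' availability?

Sofia → UTC: 14:00–15:15, 22:00–23:00.
Keiko → UTC: 08:00–09:30, 13:00–13:15, 15:15–17:00.
Sven → UTC: 05:00–06:15, 06:45–07:45, 08:45–09:00, 11:30–13:15.
Sofia ∩ Keiko: (none).
Sofia ∩ Keiko ∩ Sven: (none).
Total common minutes: 0.

0 minutes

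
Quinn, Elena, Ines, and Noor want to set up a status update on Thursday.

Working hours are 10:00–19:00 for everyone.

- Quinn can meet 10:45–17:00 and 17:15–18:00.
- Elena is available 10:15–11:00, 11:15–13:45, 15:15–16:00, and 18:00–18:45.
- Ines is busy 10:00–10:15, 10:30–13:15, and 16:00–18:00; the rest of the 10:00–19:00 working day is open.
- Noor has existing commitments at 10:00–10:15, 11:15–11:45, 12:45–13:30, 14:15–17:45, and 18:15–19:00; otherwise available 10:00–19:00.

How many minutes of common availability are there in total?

15 minutes

Ines free within 10:00–19:00: 10:15–10:30, 13:15–16:00, 18:00–19:00.
Noor free within 10:00–19:00: 10:15–11:15, 11:45–12:45, 13:30–14:15, 17:45–18:15.
Quinn ∩ Elena: 10:45–11:00, 11:15–13:45, 15:15–16:00.
Quinn ∩ Elena ∩ Ines: 13:15–13:45, 15:15–16:00.
Quinn ∩ Elena ∩ Ines ∩ Noor: 13:30–13:45.
Total common minutes: 15.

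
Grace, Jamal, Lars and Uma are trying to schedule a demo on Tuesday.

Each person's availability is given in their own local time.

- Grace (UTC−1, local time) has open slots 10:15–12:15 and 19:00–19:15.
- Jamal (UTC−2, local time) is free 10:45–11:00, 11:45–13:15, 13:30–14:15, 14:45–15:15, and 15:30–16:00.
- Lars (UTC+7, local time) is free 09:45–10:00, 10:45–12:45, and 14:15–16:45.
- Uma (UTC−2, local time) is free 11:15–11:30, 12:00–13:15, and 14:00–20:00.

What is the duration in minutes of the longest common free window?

0 minutes

Grace → UTC: 11:15–13:15, 20:00–20:15.
Jamal → UTC: 12:45–13:00, 13:45–15:15, 15:30–16:15, 16:45–17:15, 17:30–18:00.
Lars → UTC: 02:45–03:00, 03:45–05:45, 07:15–09:45.
Uma → UTC: 13:15–13:30, 14:00–15:15, 16:00–22:00.
Grace ∩ Jamal: 12:45–13:00.
Grace ∩ Jamal ∩ Lars: (none).
Grace ∩ Jamal ∩ Lars ∩ Uma: (none).
No common window.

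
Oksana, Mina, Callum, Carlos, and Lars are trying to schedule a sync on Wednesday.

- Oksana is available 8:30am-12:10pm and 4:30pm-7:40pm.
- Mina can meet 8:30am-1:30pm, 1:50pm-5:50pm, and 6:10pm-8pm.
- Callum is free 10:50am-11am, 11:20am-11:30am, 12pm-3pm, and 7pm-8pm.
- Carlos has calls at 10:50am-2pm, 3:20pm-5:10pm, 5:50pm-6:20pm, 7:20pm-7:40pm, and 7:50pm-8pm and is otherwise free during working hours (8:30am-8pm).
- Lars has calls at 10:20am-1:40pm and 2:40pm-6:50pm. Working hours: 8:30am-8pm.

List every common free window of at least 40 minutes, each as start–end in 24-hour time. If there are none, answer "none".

Carlos free within 08:30–20:00: 08:30–10:50, 14:00–15:20, 17:10–17:50, 18:20–19:20, 19:40–19:50.
Lars free within 08:30–20:00: 08:30–10:20, 13:40–14:40, 18:50–20:00.
Oksana ∩ Mina: 08:30–12:10, 16:30–17:50, 18:10–19:40.
Oksana ∩ Mina ∩ Callum: 10:50–11:00, 11:20–11:30, 12:00–12:10, 19:00–19:40.
Oksana ∩ Mina ∩ Callum ∩ Carlos: 19:00–19:20.
Oksana ∩ Mina ∩ Callum ∩ Carlos ∩ Lars: 19:00–19:20.
Windows ≥ 40 min: (none).

none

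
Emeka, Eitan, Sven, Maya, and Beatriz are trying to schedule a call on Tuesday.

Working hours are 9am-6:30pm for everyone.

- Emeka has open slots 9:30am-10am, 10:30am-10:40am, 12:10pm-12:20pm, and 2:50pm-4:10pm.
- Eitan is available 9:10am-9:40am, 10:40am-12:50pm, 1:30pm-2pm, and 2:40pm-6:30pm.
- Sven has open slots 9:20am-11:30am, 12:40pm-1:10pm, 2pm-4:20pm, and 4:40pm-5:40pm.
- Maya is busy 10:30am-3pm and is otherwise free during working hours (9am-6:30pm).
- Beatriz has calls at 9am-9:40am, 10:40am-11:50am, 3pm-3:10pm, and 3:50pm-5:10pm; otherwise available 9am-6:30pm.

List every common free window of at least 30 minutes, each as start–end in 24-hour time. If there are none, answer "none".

15:10–15:50

Maya free within 09:00–18:30: 09:00–10:30, 15:00–18:30.
Beatriz free within 09:00–18:30: 09:40–10:40, 11:50–15:00, 15:10–15:50, 17:10–18:30.
Emeka ∩ Eitan: 09:30–09:40, 12:10–12:20, 14:50–16:10.
Emeka ∩ Eitan ∩ Sven: 09:30–09:40, 14:50–16:10.
Emeka ∩ Eitan ∩ Sven ∩ Maya: 09:30–09:40, 15:00–16:10.
Emeka ∩ Eitan ∩ Sven ∩ Maya ∩ Beatriz: 15:10–15:50.
Windows ≥ 30 min: 15:10–15:50.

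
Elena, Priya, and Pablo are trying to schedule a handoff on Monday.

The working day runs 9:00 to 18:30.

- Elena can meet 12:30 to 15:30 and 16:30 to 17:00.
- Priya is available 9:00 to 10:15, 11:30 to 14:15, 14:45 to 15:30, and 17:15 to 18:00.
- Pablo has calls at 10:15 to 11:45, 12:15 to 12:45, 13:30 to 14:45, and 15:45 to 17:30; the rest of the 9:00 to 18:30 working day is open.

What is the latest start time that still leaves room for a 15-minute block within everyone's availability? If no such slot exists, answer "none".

15:15

Pablo free within 09:00–18:30: 09:00–10:15, 11:45–12:15, 12:45–13:30, 14:45–15:45, 17:30–18:30.
Elena ∩ Priya: 12:30–14:15, 14:45–15:30.
Elena ∩ Priya ∩ Pablo: 12:45–13:30, 14:45–15:30.
Windows ≥ 15 min: 12:45–13:30, 14:45–15:30.
Latest start in the last window 14:45–15:30 is 15:30 − 15 min = 15:15.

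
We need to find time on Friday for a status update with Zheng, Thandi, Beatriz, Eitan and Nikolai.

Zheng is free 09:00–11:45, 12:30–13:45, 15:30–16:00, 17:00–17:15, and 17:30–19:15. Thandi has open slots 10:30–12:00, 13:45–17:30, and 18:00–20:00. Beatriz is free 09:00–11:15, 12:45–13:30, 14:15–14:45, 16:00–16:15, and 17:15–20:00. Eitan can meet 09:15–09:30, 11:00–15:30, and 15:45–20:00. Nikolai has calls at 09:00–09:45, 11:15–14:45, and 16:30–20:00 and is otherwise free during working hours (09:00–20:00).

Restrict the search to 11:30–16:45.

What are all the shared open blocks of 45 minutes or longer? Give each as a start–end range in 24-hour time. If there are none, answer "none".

none

Nikolai free within 09:00–20:00: 09:45–11:15, 14:45–16:30.
Zheng ∩ Thandi: 10:30–11:45, 15:30–16:00, 17:00–17:15, 18:00–19:15.
Zheng ∩ Thandi ∩ Beatriz: 10:30–11:15, 18:00–19:15.
Zheng ∩ Thandi ∩ Beatriz ∩ Eitan: 11:00–11:15, 18:00–19:15.
Zheng ∩ Thandi ∩ Beatriz ∩ Eitan ∩ Nikolai: 11:00–11:15.
Restricted to 11:30–16:45: (none).
Windows ≥ 45 min: (none).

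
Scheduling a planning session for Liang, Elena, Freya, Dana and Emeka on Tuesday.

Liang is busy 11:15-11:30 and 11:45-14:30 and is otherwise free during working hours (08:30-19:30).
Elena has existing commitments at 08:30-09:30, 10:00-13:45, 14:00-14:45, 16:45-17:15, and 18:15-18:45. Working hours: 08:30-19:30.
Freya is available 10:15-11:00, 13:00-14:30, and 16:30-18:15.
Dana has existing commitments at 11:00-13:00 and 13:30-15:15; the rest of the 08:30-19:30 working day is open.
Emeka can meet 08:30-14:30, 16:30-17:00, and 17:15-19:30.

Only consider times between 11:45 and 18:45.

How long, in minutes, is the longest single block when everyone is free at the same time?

Liang free within 08:30–19:30: 08:30–11:15, 11:30–11:45, 14:30–19:30.
Elena free within 08:30–19:30: 09:30–10:00, 13:45–14:00, 14:45–16:45, 17:15–18:15, 18:45–19:30.
Dana free within 08:30–19:30: 08:30–11:00, 13:00–13:30, 15:15–19:30.
Liang ∩ Elena: 09:30–10:00, 14:45–16:45, 17:15–18:15, 18:45–19:30.
Liang ∩ Elena ∩ Freya: 16:30–16:45, 17:15–18:15.
Liang ∩ Elena ∩ Freya ∩ Dana: 16:30–16:45, 17:15–18:15.
Liang ∩ Elena ∩ Freya ∩ Dana ∩ Emeka: 16:30–16:45, 17:15–18:15.
Restricted to 11:45–18:45: 16:30–16:45, 17:15–18:15.
Common window lengths: 15, 60 min; longest is 60.

60 minutes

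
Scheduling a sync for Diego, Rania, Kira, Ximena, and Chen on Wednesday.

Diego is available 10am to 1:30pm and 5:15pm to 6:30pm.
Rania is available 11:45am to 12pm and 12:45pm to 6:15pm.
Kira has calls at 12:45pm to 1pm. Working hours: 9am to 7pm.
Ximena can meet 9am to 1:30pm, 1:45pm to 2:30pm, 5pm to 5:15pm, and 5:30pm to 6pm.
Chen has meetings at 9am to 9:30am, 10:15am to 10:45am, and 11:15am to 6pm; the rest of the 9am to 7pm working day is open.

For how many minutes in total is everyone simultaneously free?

Kira free within 09:00–19:00: 09:00–12:45, 13:00–19:00.
Chen free within 09:00–19:00: 09:30–10:15, 10:45–11:15, 18:00–19:00.
Diego ∩ Rania: 11:45–12:00, 12:45–13:30, 17:15–18:15.
Diego ∩ Rania ∩ Kira: 11:45–12:00, 13:00–13:30, 17:15–18:15.
Diego ∩ Rania ∩ Kira ∩ Ximena: 11:45–12:00, 13:00–13:30, 17:30–18:00.
Diego ∩ Rania ∩ Kira ∩ Ximena ∩ Chen: (none).
Total common minutes: 0.

0 minutes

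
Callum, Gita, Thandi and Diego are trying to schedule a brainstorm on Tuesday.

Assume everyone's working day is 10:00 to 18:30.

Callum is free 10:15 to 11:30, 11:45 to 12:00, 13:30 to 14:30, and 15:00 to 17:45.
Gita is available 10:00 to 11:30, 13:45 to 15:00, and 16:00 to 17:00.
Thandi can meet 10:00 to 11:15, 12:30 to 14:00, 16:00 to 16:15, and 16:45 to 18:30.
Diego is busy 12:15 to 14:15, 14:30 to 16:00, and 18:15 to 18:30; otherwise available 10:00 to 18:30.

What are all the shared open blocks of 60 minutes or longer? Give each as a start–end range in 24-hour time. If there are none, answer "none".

Diego free within 10:00–18:30: 10:00–12:15, 14:15–14:30, 16:00–18:15.
Callum ∩ Gita: 10:15–11:30, 13:45–14:30, 16:00–17:00.
Callum ∩ Gita ∩ Thandi: 10:15–11:15, 13:45–14:00, 16:00–16:15, 16:45–17:00.
Callum ∩ Gita ∩ Thandi ∩ Diego: 10:15–11:15, 16:00–16:15, 16:45–17:00.
Windows ≥ 60 min: 10:15–11:15.

10:15–11:15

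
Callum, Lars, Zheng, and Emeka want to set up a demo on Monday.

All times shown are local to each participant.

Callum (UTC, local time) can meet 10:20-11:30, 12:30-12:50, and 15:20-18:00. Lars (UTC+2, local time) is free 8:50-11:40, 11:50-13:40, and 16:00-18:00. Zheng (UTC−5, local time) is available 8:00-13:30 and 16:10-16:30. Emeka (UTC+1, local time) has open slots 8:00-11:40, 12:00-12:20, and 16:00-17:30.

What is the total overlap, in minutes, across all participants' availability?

40 minutes

Callum → UTC: 10:20–11:30, 12:30–12:50, 15:20–18:00.
Lars → UTC: 06:50–09:40, 09:50–11:40, 14:00–16:00.
Zheng → UTC: 13:00–18:30, 21:10–21:30.
Emeka → UTC: 07:00–10:40, 11:00–11:20, 15:00–16:30.
Callum ∩ Lars: 10:20–11:30, 15:20–16:00.
Callum ∩ Lars ∩ Zheng: 15:20–16:00.
Callum ∩ Lars ∩ Zheng ∩ Emeka: 15:20–16:00.
Total common minutes: 40.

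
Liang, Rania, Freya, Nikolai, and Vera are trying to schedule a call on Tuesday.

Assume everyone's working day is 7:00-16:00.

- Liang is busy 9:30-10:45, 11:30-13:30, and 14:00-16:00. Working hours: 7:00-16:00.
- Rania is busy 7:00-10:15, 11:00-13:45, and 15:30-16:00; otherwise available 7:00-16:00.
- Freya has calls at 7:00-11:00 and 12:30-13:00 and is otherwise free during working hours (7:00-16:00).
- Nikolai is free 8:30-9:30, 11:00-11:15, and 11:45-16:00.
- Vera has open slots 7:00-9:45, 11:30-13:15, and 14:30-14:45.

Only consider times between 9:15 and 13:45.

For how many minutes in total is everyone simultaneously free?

Liang free within 07:00–16:00: 07:00–09:30, 10:45–11:30, 13:30–14:00.
Rania free within 07:00–16:00: 10:15–11:00, 13:45–15:30.
Freya free within 07:00–16:00: 11:00–12:30, 13:00–16:00.
Liang ∩ Rania: 10:45–11:00, 13:45–14:00.
Liang ∩ Rania ∩ Freya: 13:45–14:00.
Liang ∩ Rania ∩ Freya ∩ Nikolai: 13:45–14:00.
Liang ∩ Rania ∩ Freya ∩ Nikolai ∩ Vera: (none).
Restricted to 09:15–13:45: (none).
Total common minutes: 0.

0 minutes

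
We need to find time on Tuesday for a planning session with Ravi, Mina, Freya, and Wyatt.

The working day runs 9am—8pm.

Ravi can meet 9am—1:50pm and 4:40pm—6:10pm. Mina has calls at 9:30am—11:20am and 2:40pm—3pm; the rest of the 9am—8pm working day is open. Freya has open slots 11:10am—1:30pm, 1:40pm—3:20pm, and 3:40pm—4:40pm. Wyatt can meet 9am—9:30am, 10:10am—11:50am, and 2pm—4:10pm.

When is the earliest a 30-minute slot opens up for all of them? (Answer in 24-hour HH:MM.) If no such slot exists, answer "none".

11:20

Mina free within 09:00–20:00: 09:00–09:30, 11:20–14:40, 15:00–20:00.
Ravi ∩ Mina: 09:00–09:30, 11:20–13:50, 16:40–18:10.
Ravi ∩ Mina ∩ Freya: 11:20–13:30, 13:40–13:50.
Ravi ∩ Mina ∩ Freya ∩ Wyatt: 11:20–11:50.
Windows ≥ 30 min: 11:20–11:50.
Earliest such window starts at 11:20.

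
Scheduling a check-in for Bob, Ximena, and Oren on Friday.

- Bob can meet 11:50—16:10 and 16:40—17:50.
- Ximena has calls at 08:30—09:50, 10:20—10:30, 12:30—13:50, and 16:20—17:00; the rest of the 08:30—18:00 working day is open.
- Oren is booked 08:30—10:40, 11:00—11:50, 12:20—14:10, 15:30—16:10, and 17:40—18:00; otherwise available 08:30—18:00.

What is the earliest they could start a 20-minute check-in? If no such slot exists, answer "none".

11:50

Ximena free within 08:30–18:00: 09:50–10:20, 10:30–12:30, 13:50–16:20, 17:00–18:00.
Oren free within 08:30–18:00: 10:40–11:00, 11:50–12:20, 14:10–15:30, 16:10–17:40.
Bob ∩ Ximena: 11:50–12:30, 13:50–16:10, 17:00–17:50.
Bob ∩ Ximena ∩ Oren: 11:50–12:20, 14:10–15:30, 17:00–17:40.
Windows ≥ 20 min: 11:50–12:20, 14:10–15:30, 17:00–17:40.
Earliest such window starts at 11:50.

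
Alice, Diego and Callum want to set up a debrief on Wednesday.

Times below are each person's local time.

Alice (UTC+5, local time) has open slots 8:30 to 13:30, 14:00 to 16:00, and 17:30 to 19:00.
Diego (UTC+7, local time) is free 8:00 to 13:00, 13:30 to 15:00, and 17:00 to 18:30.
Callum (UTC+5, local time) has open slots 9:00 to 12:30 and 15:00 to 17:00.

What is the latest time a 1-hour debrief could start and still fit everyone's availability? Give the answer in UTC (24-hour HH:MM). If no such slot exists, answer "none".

10:00

Alice → UTC: 03:30–08:30, 09:00–11:00, 12:30–14:00.
Diego → UTC: 01:00–06:00, 06:30–08:00, 10:00–11:30.
Callum → UTC: 04:00–07:30, 10:00–12:00.
Alice ∩ Diego: 03:30–06:00, 06:30–08:00, 10:00–11:00.
Alice ∩ Diego ∩ Callum: 04:00–06:00, 06:30–07:30, 10:00–11:00.
Windows ≥ 60 min: 04:00–06:00, 06:30–07:30, 10:00–11:00.
Latest start in the last window 10:00–11:00 is 11:00 − 60 min = 10:00.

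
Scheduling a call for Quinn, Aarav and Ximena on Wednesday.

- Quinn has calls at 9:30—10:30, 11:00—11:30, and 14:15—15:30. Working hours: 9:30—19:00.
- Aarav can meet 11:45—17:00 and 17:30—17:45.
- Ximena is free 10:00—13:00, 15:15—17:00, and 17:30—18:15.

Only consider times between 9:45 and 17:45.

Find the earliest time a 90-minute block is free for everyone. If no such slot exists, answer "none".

15:30

Quinn free within 09:30–19:00: 10:30–11:00, 11:30–14:15, 15:30–19:00.
Quinn ∩ Aarav: 11:45–14:15, 15:30–17:00, 17:30–17:45.
Quinn ∩ Aarav ∩ Ximena: 11:45–13:00, 15:30–17:00, 17:30–17:45.
Restricted to 09:45–17:45: 11:45–13:00, 15:30–17:00, 17:30–17:45.
Windows ≥ 90 min: 15:30–17:00.
Earliest such window starts at 15:30.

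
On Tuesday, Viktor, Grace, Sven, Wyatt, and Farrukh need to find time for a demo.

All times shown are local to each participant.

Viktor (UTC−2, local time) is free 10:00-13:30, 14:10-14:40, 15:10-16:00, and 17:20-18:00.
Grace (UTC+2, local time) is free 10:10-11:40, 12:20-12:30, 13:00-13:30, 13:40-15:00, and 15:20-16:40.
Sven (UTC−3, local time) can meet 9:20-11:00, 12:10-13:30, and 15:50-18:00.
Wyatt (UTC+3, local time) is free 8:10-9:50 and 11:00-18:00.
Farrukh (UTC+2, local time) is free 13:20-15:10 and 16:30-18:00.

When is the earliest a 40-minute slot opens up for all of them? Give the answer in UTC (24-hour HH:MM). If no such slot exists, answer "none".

12:20

Viktor → UTC: 12:00–15:30, 16:10–16:40, 17:10–18:00, 19:20–20:00.
Grace → UTC: 08:10–09:40, 10:20–10:30, 11:00–11:30, 11:40–13:00, 13:20–14:40.
Sven → UTC: 12:20–14:00, 15:10–16:30, 18:50–21:00.
Wyatt → UTC: 05:10–06:50, 08:00–15:00.
Farrukh → UTC: 11:20–13:10, 14:30–16:00.
Viktor ∩ Grace: 12:00–13:00, 13:20–14:40.
Viktor ∩ Grace ∩ Sven: 12:20–13:00, 13:20–14:00.
Viktor ∩ Grace ∩ Sven ∩ Wyatt: 12:20–13:00, 13:20–14:00.
Viktor ∩ Grace ∩ Sven ∩ Wyatt ∩ Farrukh: 12:20–13:00.
Windows ≥ 40 min: 12:20–13:00.
Earliest such window starts at 12:20.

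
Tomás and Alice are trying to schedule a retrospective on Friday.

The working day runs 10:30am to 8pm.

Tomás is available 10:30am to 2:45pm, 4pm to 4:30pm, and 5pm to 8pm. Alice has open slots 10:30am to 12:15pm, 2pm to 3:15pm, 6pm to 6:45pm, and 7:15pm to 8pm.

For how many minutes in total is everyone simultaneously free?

240 minutes

Tomás ∩ Alice: 10:30–12:15, 14:00–14:45, 18:00–18:45, 19:15–20:00.
Total common minutes: 105 + 45 + 45 + 45 = 240.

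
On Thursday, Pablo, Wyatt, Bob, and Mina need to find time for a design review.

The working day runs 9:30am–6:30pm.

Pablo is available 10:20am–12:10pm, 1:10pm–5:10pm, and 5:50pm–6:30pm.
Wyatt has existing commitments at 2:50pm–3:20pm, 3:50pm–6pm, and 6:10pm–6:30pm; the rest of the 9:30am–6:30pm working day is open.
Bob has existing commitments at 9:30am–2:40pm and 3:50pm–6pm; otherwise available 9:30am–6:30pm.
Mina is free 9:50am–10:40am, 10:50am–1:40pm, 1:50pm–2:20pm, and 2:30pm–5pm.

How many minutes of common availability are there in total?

Wyatt free within 09:30–18:30: 09:30–14:50, 15:20–15:50, 18:00–18:10.
Bob free within 09:30–18:30: 14:40–15:50, 18:00–18:30.
Pablo ∩ Wyatt: 10:20–12:10, 13:10–14:50, 15:20–15:50, 18:00–18:10.
Pablo ∩ Wyatt ∩ Bob: 14:40–14:50, 15:20–15:50, 18:00–18:10.
Pablo ∩ Wyatt ∩ Bob ∩ Mina: 14:40–14:50, 15:20–15:50.
Total common minutes: 10 + 30 = 40.

40 minutes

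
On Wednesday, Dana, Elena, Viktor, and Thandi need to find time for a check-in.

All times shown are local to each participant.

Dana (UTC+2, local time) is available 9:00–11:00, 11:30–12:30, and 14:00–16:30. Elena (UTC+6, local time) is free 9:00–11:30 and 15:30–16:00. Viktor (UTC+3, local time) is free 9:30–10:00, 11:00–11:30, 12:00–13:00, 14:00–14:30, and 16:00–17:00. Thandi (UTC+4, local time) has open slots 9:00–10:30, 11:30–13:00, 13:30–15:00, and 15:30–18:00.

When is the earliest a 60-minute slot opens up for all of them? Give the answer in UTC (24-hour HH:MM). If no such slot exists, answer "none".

none

Dana → UTC: 07:00–09:00, 09:30–10:30, 12:00–14:30.
Elena → UTC: 03:00–05:30, 09:30–10:00.
Viktor → UTC: 06:30–07:00, 08:00–08:30, 09:00–10:00, 11:00–11:30, 13:00–14:00.
Thandi → UTC: 05:00–06:30, 07:30–09:00, 09:30–11:00, 11:30–14:00.
Dana ∩ Elena: 09:30–10:00.
Dana ∩ Elena ∩ Viktor: 09:30–10:00.
Dana ∩ Elena ∩ Viktor ∩ Thandi: 09:30–10:00.
Windows ≥ 60 min: (none).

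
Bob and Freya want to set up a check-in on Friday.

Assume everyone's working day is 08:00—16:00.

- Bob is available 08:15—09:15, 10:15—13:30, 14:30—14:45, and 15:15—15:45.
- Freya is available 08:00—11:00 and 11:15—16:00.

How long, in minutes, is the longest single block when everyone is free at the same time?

Bob ∩ Freya: 08:15–09:15, 10:15–11:00, 11:15–13:30, 14:30–14:45, 15:15–15:45.
Common window lengths: 60, 45, 135, 15, 30 min; longest is 135.

135 minutes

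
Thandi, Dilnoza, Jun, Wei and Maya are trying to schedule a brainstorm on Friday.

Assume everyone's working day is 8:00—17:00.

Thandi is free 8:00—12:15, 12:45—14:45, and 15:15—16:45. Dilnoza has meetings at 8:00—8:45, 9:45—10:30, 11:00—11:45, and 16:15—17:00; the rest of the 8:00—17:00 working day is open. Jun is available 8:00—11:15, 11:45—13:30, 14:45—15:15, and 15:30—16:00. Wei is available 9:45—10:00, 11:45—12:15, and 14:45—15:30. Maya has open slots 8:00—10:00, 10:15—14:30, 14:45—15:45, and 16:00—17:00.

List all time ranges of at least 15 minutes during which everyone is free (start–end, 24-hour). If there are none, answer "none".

11:45–12:15

Dilnoza free within 08:00–17:00: 08:45–09:45, 10:30–11:00, 11:45–16:15.
Thandi ∩ Dilnoza: 08:45–09:45, 10:30–11:00, 11:45–12:15, 12:45–14:45, 15:15–16:15.
Thandi ∩ Dilnoza ∩ Jun: 08:45–09:45, 10:30–11:00, 11:45–12:15, 12:45–13:30, 15:30–16:00.
Thandi ∩ Dilnoza ∩ Jun ∩ Wei: 11:45–12:15.
Thandi ∩ Dilnoza ∩ Jun ∩ Wei ∩ Maya: 11:45–12:15.
Windows ≥ 15 min: 11:45–12:15.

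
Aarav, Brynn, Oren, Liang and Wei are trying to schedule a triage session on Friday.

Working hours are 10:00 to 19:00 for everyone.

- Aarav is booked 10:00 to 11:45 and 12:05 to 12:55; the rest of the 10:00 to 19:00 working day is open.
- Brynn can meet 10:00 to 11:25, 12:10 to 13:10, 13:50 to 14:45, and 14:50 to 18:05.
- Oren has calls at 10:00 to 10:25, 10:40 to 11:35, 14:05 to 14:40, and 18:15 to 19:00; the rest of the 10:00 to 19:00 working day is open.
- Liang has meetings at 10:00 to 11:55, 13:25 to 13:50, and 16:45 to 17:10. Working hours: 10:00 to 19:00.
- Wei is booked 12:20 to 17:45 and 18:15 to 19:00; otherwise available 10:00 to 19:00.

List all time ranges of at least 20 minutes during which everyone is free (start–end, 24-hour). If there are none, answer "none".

17:45–18:05

Aarav free within 10:00–19:00: 11:45–12:05, 12:55–19:00.
Oren free within 10:00–19:00: 10:25–10:40, 11:35–14:05, 14:40–18:15.
Liang free within 10:00–19:00: 11:55–13:25, 13:50–16:45, 17:10–19:00.
Wei free within 10:00–19:00: 10:00–12:20, 17:45–18:15.
Aarav ∩ Brynn: 12:55–13:10, 13:50–14:45, 14:50–18:05.
Aarav ∩ Brynn ∩ Oren: 12:55–13:10, 13:50–14:05, 14:40–14:45, 14:50–18:05.
Aarav ∩ Brynn ∩ Oren ∩ Liang: 12:55–13:10, 13:50–14:05, 14:40–14:45, 14:50–16:45, 17:10–18:05.
Aarav ∩ Brynn ∩ Oren ∩ Liang ∩ Wei: 17:45–18:05.
Windows ≥ 20 min: 17:45–18:05.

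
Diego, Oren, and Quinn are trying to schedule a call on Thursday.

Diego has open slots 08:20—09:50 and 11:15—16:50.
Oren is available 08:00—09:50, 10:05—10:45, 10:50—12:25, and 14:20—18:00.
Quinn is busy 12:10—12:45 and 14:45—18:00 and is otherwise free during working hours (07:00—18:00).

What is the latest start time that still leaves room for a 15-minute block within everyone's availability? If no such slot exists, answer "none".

Quinn free within 07:00–18:00: 07:00–12:10, 12:45–14:45.
Diego ∩ Oren: 08:20–09:50, 11:15–12:25, 14:20–16:50.
Diego ∩ Oren ∩ Quinn: 08:20–09:50, 11:15–12:10, 14:20–14:45.
Windows ≥ 15 min: 08:20–09:50, 11:15–12:10, 14:20–14:45.
Latest start in the last window 14:20–14:45 is 14:45 − 15 min = 14:30.

14:30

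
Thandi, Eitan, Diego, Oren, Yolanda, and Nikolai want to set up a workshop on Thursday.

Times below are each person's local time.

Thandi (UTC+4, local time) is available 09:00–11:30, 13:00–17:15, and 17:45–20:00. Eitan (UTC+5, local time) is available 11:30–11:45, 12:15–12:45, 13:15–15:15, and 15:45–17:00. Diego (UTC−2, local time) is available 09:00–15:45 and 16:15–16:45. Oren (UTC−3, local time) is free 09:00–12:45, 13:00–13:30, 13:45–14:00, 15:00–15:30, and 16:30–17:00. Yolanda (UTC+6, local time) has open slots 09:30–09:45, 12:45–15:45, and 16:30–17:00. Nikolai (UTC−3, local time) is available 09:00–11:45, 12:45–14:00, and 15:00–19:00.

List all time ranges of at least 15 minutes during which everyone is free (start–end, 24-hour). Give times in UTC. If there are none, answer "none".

none

Thandi → UTC: 05:00–07:30, 09:00–13:15, 13:45–16:00.
Eitan → UTC: 06:30–06:45, 07:15–07:45, 08:15–10:15, 10:45–12:00.
Diego → UTC: 11:00–17:45, 18:15–18:45.
Oren → UTC: 12:00–15:45, 16:00–16:30, 16:45–17:00, 18:00–18:30, 19:30–20:00.
Yolanda → UTC: 03:30–03:45, 06:45–09:45, 10:30–11:00.
Nikolai → UTC: 12:00–14:45, 15:45–17:00, 18:00–22:00.
Thandi ∩ Eitan: 06:30–06:45, 07:15–07:30, 09:00–10:15, 10:45–12:00.
Thandi ∩ Eitan ∩ Diego: 11:00–12:00.
Thandi ∩ Eitan ∩ Diego ∩ Oren: (none).
Thandi ∩ Eitan ∩ Diego ∩ Oren ∩ Yolanda: (none).
Thandi ∩ Eitan ∩ Diego ∩ Oren ∩ Yolanda ∩ Nikolai: (none).
Windows ≥ 15 min: (none).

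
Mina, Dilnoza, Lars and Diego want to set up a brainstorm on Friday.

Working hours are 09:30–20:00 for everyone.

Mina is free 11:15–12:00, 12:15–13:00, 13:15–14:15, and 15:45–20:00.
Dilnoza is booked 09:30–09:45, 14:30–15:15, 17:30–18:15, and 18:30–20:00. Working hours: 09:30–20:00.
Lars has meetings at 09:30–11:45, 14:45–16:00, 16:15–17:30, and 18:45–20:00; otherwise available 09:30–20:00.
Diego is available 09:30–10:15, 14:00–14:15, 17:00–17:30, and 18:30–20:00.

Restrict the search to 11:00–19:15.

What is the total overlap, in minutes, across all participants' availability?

15 minutes

Dilnoza free within 09:30–20:00: 09:45–14:30, 15:15–17:30, 18:15–18:30.
Lars free within 09:30–20:00: 11:45–14:45, 16:00–16:15, 17:30–18:45.
Mina ∩ Dilnoza: 11:15–12:00, 12:15–13:00, 13:15–14:15, 15:45–17:30, 18:15–18:30.
Mina ∩ Dilnoza ∩ Lars: 11:45–12:00, 12:15–13:00, 13:15–14:15, 16:00–16:15, 18:15–18:30.
Mina ∩ Dilnoza ∩ Lars ∩ Diego: 14:00–14:15.
Restricted to 11:00–19:15: 14:00–14:15.
Total common minutes: 15.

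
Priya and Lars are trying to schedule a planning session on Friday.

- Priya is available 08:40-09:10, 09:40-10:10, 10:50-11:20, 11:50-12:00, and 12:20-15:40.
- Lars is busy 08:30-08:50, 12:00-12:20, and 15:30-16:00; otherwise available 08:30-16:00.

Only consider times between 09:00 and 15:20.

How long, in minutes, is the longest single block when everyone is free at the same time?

Lars free within 08:30–16:00: 08:50–12:00, 12:20–15:30.
Priya ∩ Lars: 08:50–09:10, 09:40–10:10, 10:50–11:20, 11:50–12:00, 12:20–15:30.
Restricted to 09:00–15:20: 09:00–09:10, 09:40–10:10, 10:50–11:20, 11:50–12:00, 12:20–15:20.
Common window lengths: 10, 30, 30, 10, 180 min; longest is 180.

180 minutes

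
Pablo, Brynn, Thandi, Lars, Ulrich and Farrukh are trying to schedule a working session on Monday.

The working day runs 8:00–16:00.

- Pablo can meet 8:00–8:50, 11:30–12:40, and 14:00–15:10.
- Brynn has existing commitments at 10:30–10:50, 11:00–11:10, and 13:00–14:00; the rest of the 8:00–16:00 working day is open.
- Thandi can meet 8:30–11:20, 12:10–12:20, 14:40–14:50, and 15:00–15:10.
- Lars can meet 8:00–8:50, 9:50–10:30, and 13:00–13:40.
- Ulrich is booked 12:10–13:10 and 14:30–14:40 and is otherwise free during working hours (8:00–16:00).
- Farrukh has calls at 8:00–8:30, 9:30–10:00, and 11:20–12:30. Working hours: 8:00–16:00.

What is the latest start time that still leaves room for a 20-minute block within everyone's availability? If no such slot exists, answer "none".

08:30

Brynn free within 08:00–16:00: 08:00–10:30, 10:50–11:00, 11:10–13:00, 14:00–16:00.
Ulrich free within 08:00–16:00: 08:00–12:10, 13:10–14:30, 14:40–16:00.
Farrukh free within 08:00–16:00: 08:30–09:30, 10:00–11:20, 12:30–16:00.
Pablo ∩ Brynn: 08:00–08:50, 11:30–12:40, 14:00–15:10.
Pablo ∩ Brynn ∩ Thandi: 08:30–08:50, 12:10–12:20, 14:40–14:50, 15:00–15:10.
Pablo ∩ Brynn ∩ Thandi ∩ Lars: 08:30–08:50.
Pablo ∩ Brynn ∩ Thandi ∩ Lars ∩ Ulrich: 08:30–08:50.
Pablo ∩ Brynn ∩ Thandi ∩ Lars ∩ Ulrich ∩ Farrukh: 08:30–08:50.
Windows ≥ 20 min: 08:30–08:50.
Latest start in the last window 08:30–08:50 is 08:50 − 20 min = 08:30.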